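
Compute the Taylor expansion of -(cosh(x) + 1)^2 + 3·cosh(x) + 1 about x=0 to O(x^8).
-31·x^6/720 - 7·x^4/24 - x^2/2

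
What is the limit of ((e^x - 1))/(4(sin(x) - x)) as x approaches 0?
Both numerator and denominator → 0 as x → 0; this is a 0/0 indeterminate form.
Expand each to leading order near x = 0: numerator ~ x, denominator ~ -2·x^3/3.
The limit of the ratio is -∞.

Final answer: -∞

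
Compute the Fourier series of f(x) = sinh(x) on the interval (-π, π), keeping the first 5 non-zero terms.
sin(x)·sinh(π)/π - 4·sin(2·x)·sinh(π)/(5·π) + 3·sin(3·x)·sinh(π)/(5·π) - 8·sin(4·x)·sinh(π)/(17·π) + 5·sin(5·x)·sinh(π)/(13·π)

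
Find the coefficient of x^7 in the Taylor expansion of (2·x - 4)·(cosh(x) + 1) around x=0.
Expand to order 7: (2·x - 4)·(cosh(x) + 1) = x^7/360 - x^6/180 + x^5/12 - x^4/6 + x^3 - 2·x^2 + 4·x - 8 + O(x^8).
The coefficient of x^7 is 1/360.

Final answer: 1/360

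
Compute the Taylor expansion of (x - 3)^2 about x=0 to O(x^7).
x^2 - 6·x + 9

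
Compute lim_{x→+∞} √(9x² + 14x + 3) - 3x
As x → +∞: multiply by the conjugate to get (14x+3)/(√(9x²+14x+3)+3x); the denominator ~ 6x, so the limit is 14/6 = 7/3.
Limit = 7/3.

Final answer: 7/3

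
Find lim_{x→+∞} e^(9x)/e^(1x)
This is an ∞/∞ indeterminate form as x → +∞.
Rewrite e^(9x)/e^(1x) = e^((9−1)x) = e^(8x); the exponent coefficient is 8 > 0 so e^(8x) → ∞.
Limit = ∞.

Final answer: ∞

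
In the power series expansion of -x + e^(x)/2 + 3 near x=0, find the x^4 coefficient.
Expand to order 4: -x + e^(x)/2 + 3 = x^4/48 + x^3/12 + x^2/4 - x/2 + 7/2 + O(x^5).
The coefficient of x^4 is 1/48.

Final answer: 1/48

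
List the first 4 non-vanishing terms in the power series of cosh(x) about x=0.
x^6/720 + x^4/24 + x^2/2 + 1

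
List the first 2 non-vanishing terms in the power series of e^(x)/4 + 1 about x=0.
x/4 + 5/4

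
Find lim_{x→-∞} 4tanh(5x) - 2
Evaluate the dominant behaviour as x → -∞; each term tends to a finite value or vanishes.
Limit = -6.

Final answer: -6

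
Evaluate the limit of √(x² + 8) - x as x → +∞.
This is an ∞ − ∞ indeterminate form.
Multiply and divide by the conjugate √(x²+8) + x; the x² terms cancel, leaving 8/(√(x²+8)+x) → 0.
Limit = 0.

Final answer: 0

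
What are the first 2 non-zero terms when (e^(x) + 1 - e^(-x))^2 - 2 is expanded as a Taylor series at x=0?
4·x - 1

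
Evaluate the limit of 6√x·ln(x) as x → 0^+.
This is a 0·∞ indeterminate form at x → 0⁺.
Rewrite the product as 6·ln(x) / x^(-1/2) and apply L'Hôpital, or use the standard hierarchy x^(-1/2) ≫ |ln x| as x → 0⁺.
The indeterminate product → 0, so the limit = 0.

Final answer: 0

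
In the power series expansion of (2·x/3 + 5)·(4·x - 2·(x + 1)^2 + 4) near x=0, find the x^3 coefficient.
Expand to order 3: (2·x/3 + 5)·(4·x - 2·(x + 1)^2 + 4) = -4·x^3/3 - 10·x^2 + 4·x/3 + 10 + O(x^4).
The coefficient of x^3 is -4/3.

Final answer: -4/3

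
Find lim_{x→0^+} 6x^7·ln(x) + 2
The product is a 0·∞ indeterminate form at x → 0⁺.
Rewrite the product as 6·ln(x) / x^(-7) and apply L'Hôpital, or use the standard hierarchy x^(-7) ≫ |ln x| as x → 0⁺.
The indeterminate product → 0, so the limit = 2.

Final answer: 2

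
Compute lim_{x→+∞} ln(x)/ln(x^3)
This is an ∞/∞ indeterminate form as x → +∞.
Write ln(x^3) = 3·ln(x), reducing the quotient to 1/3.
Limit = 1/3.

Final answer: 1/3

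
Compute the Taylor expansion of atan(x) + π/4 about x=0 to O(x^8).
-x^7/7 + x^5/5 - x^3/3 + x + π/4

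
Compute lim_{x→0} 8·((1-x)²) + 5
Direct substitution at x = 0 gives 13.

Final answer: 13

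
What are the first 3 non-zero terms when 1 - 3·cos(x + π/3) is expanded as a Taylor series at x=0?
3·x^2/4 + 3·√(3)·x/2 - 1/2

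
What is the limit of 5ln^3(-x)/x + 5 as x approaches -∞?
The quotient is an ∞/∞ indeterminate form as x → -∞.
Compare growth rates of the dominant terms (exponentials ≫ polynomials ≫ logarithms), or apply L'Hôpital's rule; the quotient → 0.
Adding the constant: 0 + 5 = 5. Limit = 5.

Final answer: 5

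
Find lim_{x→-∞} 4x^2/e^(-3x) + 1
The quotient is an ∞/∞ indeterminate form as x → -∞.
Compare growth rates of the dominant terms (exponentials ≫ polynomials ≫ logarithms), or apply L'Hôpital's rule; the quotient → 0.
Adding the constant: 0 + 1 = 1. Limit = 1.

Final answer: 1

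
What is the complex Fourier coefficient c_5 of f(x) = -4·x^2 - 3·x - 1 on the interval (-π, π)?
Compute the real Fourier coefficients first: a_5 = 16/25, b_5 = -6/5.
Then c_5 = (a_5 − i·b_5)/2 = 8/25 + 3·i/5.

Final answer: 8/25 + 3·i/5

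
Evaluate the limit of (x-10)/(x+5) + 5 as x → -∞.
Evaluate the dominant behaviour as x → -∞; each term tends to a finite value or vanishes.
Limit = 6.

Final answer: 6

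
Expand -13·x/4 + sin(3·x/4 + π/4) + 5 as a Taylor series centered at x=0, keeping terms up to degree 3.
-9·√(2)·x^3/256 - 9·√(2)·x^2/64 + x·(-13/4 + 3·√(2)/8) + √(2)/2 + 5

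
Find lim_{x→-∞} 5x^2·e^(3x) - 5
The product is a 0·∞ indeterminate form at x → -∞.
Rewrite the product as 5x^2 / e^(-3x) (an ∞/∞ form) and apply L'Hôpital, or use the standard hierarchy e^(3|x|) ≫ |x^2| as x → -∞.
The indeterminate product → 0, so the limit = -5.

Final answer: -5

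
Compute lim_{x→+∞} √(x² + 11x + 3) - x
This is an ∞ − ∞ indeterminate form.
Multiply and divide by the conjugate √(x²+11x + 3) + x; the x² terms cancel, leaving (11x + 3)/(√(x²+11x + 3)+x) → 11/2.
Limit = 11/2.

Final answer: 11/2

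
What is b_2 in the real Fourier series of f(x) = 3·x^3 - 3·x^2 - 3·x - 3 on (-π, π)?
b_2 = (1/π) ∫_{-π}^{π} f(x)·sin(2x) dx.
Evaluate the integral (use parity and integration by parts as needed): b_2 = 15/2 - 3·π^2.

Final answer: 15/2 - 3·π^2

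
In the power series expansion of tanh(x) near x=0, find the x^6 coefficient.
Expand to order 6: tanh(x) = 2·x^5/15 - x^3/3 + x + O(x^7).
The coefficient of x^6 is 0.

Final answer: 0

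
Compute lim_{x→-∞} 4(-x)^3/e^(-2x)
This is an ∞/∞ indeterminate form as x → -∞.
Compare growth rates of the dominant terms (exponentials ≫ polynomials ≫ logarithms), or apply L'Hôpital's rule; the quotient → 0.
Limit = 0.

Final answer: 0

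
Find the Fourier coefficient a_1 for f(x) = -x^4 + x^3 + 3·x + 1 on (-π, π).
a_1 = (1/π) ∫_{-π}^{π} f(x)·cos(1x) dx.
Evaluate the integral (use parity and integration by parts as needed): a_1 = -48 + 8·π^2.

Final answer: -48 + 8·π^2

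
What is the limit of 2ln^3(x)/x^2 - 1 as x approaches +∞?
The quotient is an ∞/∞ indeterminate form as x → +∞.
The polynomial denominator x^2 dominates the logarithmic numerator (any positive power of x ≫ ln^3(x) as x → ∞), so the quotient → 0.
Adding the constant: 0 - 1 = -1. Limit = -1.

Final answer: -1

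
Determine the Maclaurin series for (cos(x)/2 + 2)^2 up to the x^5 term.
x^4/6 - 5·x^2/4 + 25/4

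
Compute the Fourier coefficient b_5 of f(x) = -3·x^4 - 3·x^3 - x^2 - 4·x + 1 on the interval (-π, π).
b_5 = (1/π) ∫_{-π}^{π} f(x)·sin(5x) dx.
Evaluate the integral (use parity and integration by parts as needed): b_5 = -6·π^2/5 - 164/125.

Final answer: -6·π^2/5 - 164/125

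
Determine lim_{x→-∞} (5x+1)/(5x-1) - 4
Evaluate the dominant behaviour as x → -∞; each term tends to a finite value or vanishes.
Limit = -3.

Final answer: -3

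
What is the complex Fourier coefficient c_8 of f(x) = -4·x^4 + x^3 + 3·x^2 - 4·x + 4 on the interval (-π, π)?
Compute the real Fourier coefficients first: a_8 = 15/64 - π^2/2, b_8 = 131/128 - π^2/4.
Then c_8 = (a_8 − i·b_8)/2 = -π^2/4 + 15/128 - 131·i/256 + i·π^2/8.

Final answer: -π^2/4 + 15/128 - 131·i/256 + i·π^2/8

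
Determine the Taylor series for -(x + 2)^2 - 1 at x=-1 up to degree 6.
-2 - 2·(x + 1) - (x + 1)^2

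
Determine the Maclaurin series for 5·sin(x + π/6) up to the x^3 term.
-5·√(3)·x^3/12 - 5·x^2/4 + 5·√(3)·x/2 + 5/2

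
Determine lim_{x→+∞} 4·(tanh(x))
Evaluate the dominant behaviour as x → +∞; each term tends to a finite value or vanishes.
Limit = 4.

Final answer: 4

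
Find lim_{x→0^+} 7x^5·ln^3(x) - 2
The product is a 0·∞ indeterminate form at x → 0⁺.
Rewrite the product as 7·ln^3(x) / x^(-5) and apply L'Hôpital, or use the standard hierarchy x^(-5) ≫ |ln x|^3 as x → 0⁺.
The indeterminate product → 0, so the limit = -2.

Final answer: -2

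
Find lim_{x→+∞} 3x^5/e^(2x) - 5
The quotient is an ∞/∞ indeterminate form as x → +∞.
The exponential denominator e^(2x) dominates the polynomial numerator (e^x ≫ x^5 as x → ∞), so the quotient → 0.
Adding the constant: 0 - 5 = -5. Limit = -5.

Final answer: -5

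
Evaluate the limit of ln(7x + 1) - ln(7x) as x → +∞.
This is an ∞ − ∞ indeterminate form.
Combine the logarithms: ln(7x+1) − ln(7x) = ln((7x+1)/(7x)) = ln(1 + 1/(7x)) → ln(1) = 0.
Limit = 0.

Final answer: 0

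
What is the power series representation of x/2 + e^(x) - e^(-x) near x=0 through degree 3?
x^3/3 + 5·x/2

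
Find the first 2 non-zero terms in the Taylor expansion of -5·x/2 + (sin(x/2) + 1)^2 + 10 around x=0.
11 - 3·x/2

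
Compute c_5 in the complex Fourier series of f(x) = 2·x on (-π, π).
Compute the real Fourier coefficients first: a_5 = 0, b_5 = 4/5.
Then c_5 = (a_5 − i·b_5)/2 = -2·i/5.

Final answer: -2·i/5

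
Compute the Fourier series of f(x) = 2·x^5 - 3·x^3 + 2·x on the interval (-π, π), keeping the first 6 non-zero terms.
(-86·π^2 + 4·π^4 + 520)·sin(x) + (-2·π^4 - 43/2 + 13·π^2)·sin(2·x) + (-134·π^2/27 + 376/81 + 4·π^4/3)·sin(3·x) + (-π^4 - 65/32 + 11·π^2/4)·sin(4·x) + (-46·π^2/25 + 776/625 + 4·π^4/5)·sin(5·x) + (-2·π^4/3 - 145/162 + 37·π^2/27)·sin(6·x)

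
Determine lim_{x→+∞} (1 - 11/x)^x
As x → +∞: this is the defining limit (1 - 11/x)^x → e^(-11).
Limit = e^(-11).

Final answer: e^(-11)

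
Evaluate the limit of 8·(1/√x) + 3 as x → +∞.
Evaluate the dominant behaviour as x → +∞; each term tends to a finite value or vanishes.
Limit = 3.

Final answer: 3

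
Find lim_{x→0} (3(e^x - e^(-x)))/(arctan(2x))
Both numerator and denominator → 0 as x → 0; this is a 0/0 indeterminate form.
Expand each to leading order near x = 0: numerator ~ 6·x, denominator ~ 2·x.
The limit of the ratio is 3.

Final answer: 3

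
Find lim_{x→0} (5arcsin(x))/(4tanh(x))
Both numerator and denominator → 0 as x → 0; this is a 0/0 indeterminate form.
Expand each to leading order near x = 0: numerator ~ 5·x, denominator ~ 4·x.
The limit of the ratio is 5/4.

Final answer: 5/4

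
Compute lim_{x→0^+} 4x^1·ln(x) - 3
The product is a 0·∞ indeterminate form at x → 0⁺.
Rewrite the product as 4·ln(x) / x^(-1) and apply L'Hôpital, or use the standard hierarchy x^(-1) ≫ |ln x| as x → 0⁺.
The indeterminate product → 0, so the limit = -3.

Final answer: -3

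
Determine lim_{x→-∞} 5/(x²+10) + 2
Evaluate the dominant behaviour as x → -∞; each term tends to a finite value or vanishes.
Limit = 2.

Final answer: 2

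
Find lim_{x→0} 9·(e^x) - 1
Direct substitution at x = 0 gives 8.

Final answer: 8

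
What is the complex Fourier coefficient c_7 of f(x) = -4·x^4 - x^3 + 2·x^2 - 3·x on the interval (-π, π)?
Compute the real Fourier coefficients first: a_7 = -584/2401 + 32·π^2/49, b_7 = -2·π^2/7 - 282/343.
Then c_7 = (a_7 − i·b_7)/2 = -292/2401 + 16·π^2/49 + 141·i/343 + i·π^2/7.

Final answer: -292/2401 + 16·π^2/49 + 141·i/343 + i·π^2/7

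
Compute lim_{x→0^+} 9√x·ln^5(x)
This is a 0·∞ indeterminate form at x → 0⁺.
Rewrite the product as 9·ln^5(x) / x^(-1/2) and apply L'Hôpital, or use the standard hierarchy x^(-1/2) ≫ |ln x|^5 as x → 0⁺.
The indeterminate product → 0, so the limit = 0.

Final answer: 0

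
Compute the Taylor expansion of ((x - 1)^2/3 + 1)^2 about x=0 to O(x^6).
x^4/9 - 4·x^3/9 + 4·x^2/3 - 16·x/9 + 16/9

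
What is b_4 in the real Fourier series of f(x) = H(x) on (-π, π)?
b_4 = (1/π) ∫_{-π}^{π} f(x)·sin(4x) dx.
Evaluate the integral (use parity and integration by parts as needed): b_4 = 0.

Final answer: 0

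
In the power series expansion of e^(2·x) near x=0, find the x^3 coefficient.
Expand to order 3: e^(2·x) = 4·x^3/3 + 2·x^2 + 2·x + 1 + O(x^4).
The coefficient of x^3 is 4/3.

Final answer: 4/3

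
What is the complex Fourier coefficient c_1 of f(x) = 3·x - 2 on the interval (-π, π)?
Compute the real Fourier coefficients first: a_1 = 0, b_1 = 6.
Then c_1 = (a_1 − i·b_1)/2 = -3·i.

Final answer: -3·i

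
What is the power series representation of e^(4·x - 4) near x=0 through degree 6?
256·x^6·e^(-4)/45 + 128·x^5·e^(-4)/15 + 32·x^4·e^(-4)/3 + 32·x^3·e^(-4)/3 + 8·x^2·e^(-4) + 4·x·e^(-4) + e^(-4)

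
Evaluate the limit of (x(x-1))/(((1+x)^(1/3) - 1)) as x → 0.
Both numerator and denominator → 0 as x → 0; this is a 0/0 indeterminate form.
Expand each to leading order near x = 0: numerator ~ -x, denominator ~ x/3.
The limit of the ratio is -3.

Final answer: -3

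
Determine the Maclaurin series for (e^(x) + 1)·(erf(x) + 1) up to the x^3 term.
x^3·(1/6 - 1/(3·√(π))) + x^2·(1/2 + 2/√(π)) + x·(1 + 4/√(π)) + 2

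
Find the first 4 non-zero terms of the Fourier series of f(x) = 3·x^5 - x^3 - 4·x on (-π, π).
(-122·π^2 + 6·π^4 + 724)·sin(x) + (-3·π^4 - 20 + 16·π^2)·sin(2·x) + (-46·π^2/9 + 20/27 + 2·π^4)·sin(3·x) + (-3·π^4/2 + 71/64 + 19·π^2/8)·sin(4·x)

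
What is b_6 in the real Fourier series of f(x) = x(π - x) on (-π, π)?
b_6 = (1/π) ∫_{-π}^{π} f(x)·sin(6x) dx.
Evaluate the integral (use parity and integration by parts as needed): b_6 = -π/3.

Final answer: -π/3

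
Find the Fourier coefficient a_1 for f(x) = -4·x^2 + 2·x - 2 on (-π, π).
a_1 = (1/π) ∫_{-π}^{π} f(x)·cos(1x) dx.
Evaluate the integral (use parity and integration by parts as needed): a_1 = 16.

Final answer: 16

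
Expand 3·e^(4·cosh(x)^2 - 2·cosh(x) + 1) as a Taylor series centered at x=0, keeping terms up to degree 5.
69·x^4·e^(3)/4 + 9·x^2·e^(3) + 3·e^(3)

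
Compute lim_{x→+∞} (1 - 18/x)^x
As x → +∞: this is the defining limit (1 - 18/x)^x → e^(-18).
Limit = e^(-18).

Final answer: e^(-18)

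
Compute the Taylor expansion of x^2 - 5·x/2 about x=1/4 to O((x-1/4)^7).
-9/16 - 2·(x - 1/4) + (x - 1/4)^2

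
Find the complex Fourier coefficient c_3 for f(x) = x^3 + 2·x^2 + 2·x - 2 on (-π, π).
Compute the real Fourier coefficients first: a_3 = -8/9, b_3 = 8/9 + 2·π^2/3.
Then c_3 = (a_3 − i·b_3)/2 = -4/9 - i·π^2/3 - 4·i/9.

Final answer: -4/9 - i·π^2/3 - 4·i/9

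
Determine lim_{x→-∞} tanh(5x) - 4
Evaluate the dominant behaviour as x → -∞; each term tends to a finite value or vanishes.
Limit = -5.

Final answer: -5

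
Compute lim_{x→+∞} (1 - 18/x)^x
As x → +∞: this is the defining limit (1 - 18/x)^x → e^(-18).
Limit = e^(-18).

Final answer: e^(-18)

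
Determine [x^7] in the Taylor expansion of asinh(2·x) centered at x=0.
Expand to order 7: asinh(2·x) = -40·x^7/7 + 12·x^5/5 - 4·x^3/3 + 2·x + O(x^8).
The coefficient of x^7 is -40/7.

Final answer: -40/7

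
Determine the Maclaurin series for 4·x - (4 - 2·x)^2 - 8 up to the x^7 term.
-4·x^2 + 20·x - 24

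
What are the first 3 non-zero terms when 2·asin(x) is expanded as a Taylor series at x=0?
3·x^5/20 + x^3/3 + 2·x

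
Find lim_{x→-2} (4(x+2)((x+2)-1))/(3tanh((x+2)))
Both numerator and denominator → 0 as x → -2; this is a 0/0 indeterminate form.
Expand each to leading order near x = -2: numerator ~ -4·(x + 2), denominator ~ 3·(x + 2).
The limit of the ratio is -4/3.

Final answer: -4/3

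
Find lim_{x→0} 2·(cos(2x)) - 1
Direct substitution at x = 0 gives 1.

Final answer: 1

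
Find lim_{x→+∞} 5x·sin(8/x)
As x → +∞: let u = 8/x → 0⁺; then 5·x·sin(8/x) = 5·8·sin(u)/u → 5·8·1 = 40.
Limit = 40.

Final answer: 40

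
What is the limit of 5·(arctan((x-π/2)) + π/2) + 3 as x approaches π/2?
Direct substitution at x = π/2 gives 3 + 5·π/2.

Final answer: 3 + 5·π/2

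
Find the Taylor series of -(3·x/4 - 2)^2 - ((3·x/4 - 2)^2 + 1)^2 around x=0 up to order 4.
-81·x^4/256 + 27·x^3/8 - 243·x^2/16 + 33·x - 29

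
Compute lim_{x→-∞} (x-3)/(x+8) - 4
Evaluate the dominant behaviour as x → -∞; each term tends to a finite value or vanishes.
Limit = -3.

Final answer: -3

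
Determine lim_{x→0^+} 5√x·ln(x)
This is a 0·∞ indeterminate form at x → 0⁺.
Rewrite the product as 5·ln(x) / x^(-1/2) and apply L'Hôpital, or use the standard hierarchy x^(-1/2) ≫ |ln x| as x → 0⁺.
The indeterminate product → 0, so the limit = 0.

Final answer: 0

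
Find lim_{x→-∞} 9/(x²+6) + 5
Evaluate the dominant behaviour as x → -∞; each term tends to a finite value or vanishes.
Limit = 5.

Final answer: 5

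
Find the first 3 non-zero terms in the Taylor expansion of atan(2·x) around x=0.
32·x^5/5 - 8·x^3/3 + 2·x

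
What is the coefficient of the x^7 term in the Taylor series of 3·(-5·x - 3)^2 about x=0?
Expand to order 7: 3·(-5·x - 3)^2 = 75·x^2 + 90·x + 27 + O(x^8).
The coefficient of x^7 is 0.

Final answer: 0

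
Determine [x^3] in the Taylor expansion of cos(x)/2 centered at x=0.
Expand to order 3: cos(x)/2 = 1/2 - x^2/4 + O(x^4).
The coefficient of x^3 is 0.

Final answer: 0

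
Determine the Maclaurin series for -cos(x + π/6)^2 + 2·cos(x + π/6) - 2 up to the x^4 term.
x^4·(-1/6 + √(3)/24) + x^3·(1/6 - √(3)/3) + x^2·(1/2 - √(3)/2) + x·(-1 + √(3)/2) - 11/4 + √(3)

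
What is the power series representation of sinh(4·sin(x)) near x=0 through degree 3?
10·x^3 + 4·x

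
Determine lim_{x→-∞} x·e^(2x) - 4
The product is a 0·∞ indeterminate form at x → -∞.
Rewrite the product as x / e^(-2x) (an ∞/∞ form) and apply L'Hôpital, or use the standard hierarchy e^(2|x|) ≫ |x| as x → -∞.
The indeterminate product → 0, so the limit = -4.

Final answer: -4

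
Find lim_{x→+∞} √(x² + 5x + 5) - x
This is an ∞ − ∞ indeterminate form.
Multiply and divide by the conjugate √(x²+5x + 5) + x; the x² terms cancel, leaving (5x + 5)/(√(x²+5x + 5)+x) → 5/2.
Limit = 5/2.

Final answer: 5/2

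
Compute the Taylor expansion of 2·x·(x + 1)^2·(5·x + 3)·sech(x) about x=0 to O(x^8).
589·x^7/120 - 5·x^6/12 - 47·x^5/4 - x^4 + 23·x^3 + 22·x^2 + 6·x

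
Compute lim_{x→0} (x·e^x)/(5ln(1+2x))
Both numerator and denominator → 0 as x → 0; this is a 0/0 indeterminate form.
Expand each to leading order near x = 0: numerator ~ x, denominator ~ 10·x.
The limit of the ratio is 1/10.

Final answer: 1/10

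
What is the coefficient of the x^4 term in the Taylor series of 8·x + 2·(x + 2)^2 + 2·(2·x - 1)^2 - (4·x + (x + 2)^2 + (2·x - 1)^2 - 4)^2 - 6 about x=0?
Expand to order 4: 8·x + 2·(x + 2)^2 + 2·(2·x - 1)^2 - (4·x + (x + 2)^2 + (2·x - 1)^2 - 4)^2 - 6 = -25·x^4 - 40·x^3 - 16·x^2 + 3 + O(x^5).
The coefficient of x^4 is -25.

Final answer: -25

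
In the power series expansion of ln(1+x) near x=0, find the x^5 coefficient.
Expand to order 5: ln(1+x) = x^5/5 - x^4/4 + x^3/3 - x^2/2 + x + O(x^6).
The coefficient of x^5 is 1/5.

Final answer: 1/5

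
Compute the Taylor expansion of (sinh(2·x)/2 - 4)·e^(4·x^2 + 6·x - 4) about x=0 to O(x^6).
-4392·x^5·e^(-4)/5 - 472·x^4·e^(-4) - 652·x^3·e^(-4)/3 - 82·x^2·e^(-4) - 23·x·e^(-4) - 4·e^(-4)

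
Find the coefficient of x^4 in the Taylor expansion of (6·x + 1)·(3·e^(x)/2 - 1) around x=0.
Expand to order 4: (6·x + 1)·(3·e^(x)/2 - 1) = 25·x^4/16 + 19·x^3/4 + 39·x^2/4 + 9·x/2 + 1/2 + O(x^5).
The coefficient of x^4 is 25/16.

Final answer: 25/16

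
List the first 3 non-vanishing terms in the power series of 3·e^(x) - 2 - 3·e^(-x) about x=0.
x^3 + 6·x - 2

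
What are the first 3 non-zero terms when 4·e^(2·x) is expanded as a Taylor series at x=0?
8·x^2 + 8·x + 4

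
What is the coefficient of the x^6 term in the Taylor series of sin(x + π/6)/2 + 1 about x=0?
Expand to order 6: sin(x + π/6)/2 + 1 = -x^6/2880 + √(3)·x^5/480 + x^4/96 - √(3)·x^3/24 - x^2/8 + √(3)·x/4 + 5/4 + O(x^7).
The coefficient of x^6 is -1/2880.

Final answer: -1/2880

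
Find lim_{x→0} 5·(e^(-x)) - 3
Direct substitution at x = 0 gives 2.

Final answer: 2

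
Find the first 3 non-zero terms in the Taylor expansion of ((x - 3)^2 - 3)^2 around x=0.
48·x^2 - 72·x + 36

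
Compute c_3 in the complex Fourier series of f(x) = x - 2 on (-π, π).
Compute the real Fourier coefficients first: a_3 = 0, b_3 = 2/3.
Then c_3 = (a_3 − i·b_3)/2 = -i/3.

Final answer: -i/3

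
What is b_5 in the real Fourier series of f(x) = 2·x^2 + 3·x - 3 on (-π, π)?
b_5 = (1/π) ∫_{-π}^{π} f(x)·sin(5x) dx.
Evaluate the integral (use parity and integration by parts as needed): b_5 = 6/5.

Final answer: 6/5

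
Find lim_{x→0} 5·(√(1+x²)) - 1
Direct substitution at x = 0 gives 4.

Final answer: 4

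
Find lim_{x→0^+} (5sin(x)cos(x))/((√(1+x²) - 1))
Both numerator and denominator → 0 as x → 0^+; this is a 0/0 indeterminate form.
Expand each to leading order near x = 0: numerator ~ 5·x, denominator ~ x^2/2.
The limit of the ratio is ∞.

Final answer: ∞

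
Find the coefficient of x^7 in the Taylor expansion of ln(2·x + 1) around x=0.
Expand to order 7: ln(2·x + 1) = 128·x^7/7 - 32·x^6/3 + 32·x^5/5 - 4·x^4 + 8·x^3/3 - 2·x^2 + 2·x + O(x^8).
The coefficient of x^7 is 128/7.

Final answer: 128/7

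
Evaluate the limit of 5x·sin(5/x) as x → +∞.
As x → +∞: let u = 5/x → 0⁺; then 5·x·sin(5/x) = 5·5·sin(u)/u → 5·5·1 = 25.
Limit = 25.

Final answer: 25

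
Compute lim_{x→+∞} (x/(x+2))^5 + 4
As x → +∞: x/(x+2) = 1/(1 + 2/x) → 1, and the 5th power of a limit-1 base also → 1; with the additive constant, 1 + 4 = 5.
Limit = 5.

Final answer: 5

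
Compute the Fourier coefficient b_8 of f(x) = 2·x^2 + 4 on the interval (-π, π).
b_8 = (1/π) ∫_{-π}^{π} f(x)·sin(8x) dx.
Evaluate the integral (use parity and integration by parts as needed): b_8 = 0.

Final answer: 0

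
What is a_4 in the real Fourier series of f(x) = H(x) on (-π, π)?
a_4 = (1/π) ∫_{-π}^{π} f(x)·cos(4x) dx.
Evaluate the integral (use parity and integration by parts as needed): a_4 = 0.

Final answer: 0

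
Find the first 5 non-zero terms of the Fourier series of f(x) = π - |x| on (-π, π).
4·cos(x)/π + 4·cos(3·x)/(9·π) + 4·cos(5·x)/(25·π) + 4·cos(7·x)/(49·π) + π/2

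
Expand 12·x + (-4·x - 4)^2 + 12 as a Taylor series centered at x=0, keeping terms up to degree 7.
16·x^2 + 44·x + 28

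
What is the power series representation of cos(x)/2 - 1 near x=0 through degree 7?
-x^6/1440 + x^4/48 - x^2/4 - 1/2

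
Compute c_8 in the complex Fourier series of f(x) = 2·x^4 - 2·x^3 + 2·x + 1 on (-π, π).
Compute the real Fourier coefficients first: a_8 = -3/128 + π^2/4, b_8 = -35/64 + π^2/2.
Then c_8 = (a_8 − i·b_8)/2 = -3/256 + π^2/8 - i·π^2/4 + 35·i/128.

Final answer: -3/256 + π^2/8 - i·π^2/4 + 35·i/128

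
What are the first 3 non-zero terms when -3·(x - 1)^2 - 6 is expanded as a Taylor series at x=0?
-3·x^2 + 6·x - 9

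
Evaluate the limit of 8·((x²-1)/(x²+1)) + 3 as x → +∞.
Evaluate the dominant behaviour as x → +∞; each term tends to a finite value or vanishes.
Limit = 11.

Final answer: 11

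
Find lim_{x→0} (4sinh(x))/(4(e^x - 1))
Both numerator and denominator → 0 as x → 0; this is a 0/0 indeterminate form.
Expand each to leading order near x = 0: numerator ~ 4·x, denominator ~ 4·x.
The limit of the ratio is 1.

Final answer: 1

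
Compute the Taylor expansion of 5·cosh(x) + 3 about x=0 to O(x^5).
5·x^4/24 + 5·x^2/2 + 8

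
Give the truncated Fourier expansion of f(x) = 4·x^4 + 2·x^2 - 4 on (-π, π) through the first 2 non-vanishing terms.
(184 - 32·π^2)·cos(x) - 4 + 2·π^2/3 + 4·π^4/5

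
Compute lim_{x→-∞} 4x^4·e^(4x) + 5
The product is a 0·∞ indeterminate form at x → -∞.
Rewrite the product as 4x^4 / e^(-4x) (an ∞/∞ form) and apply L'Hôpital, or use the standard hierarchy e^(4|x|) ≫ |x^4| as x → -∞.
The indeterminate product → 0, so the limit = 5.

Final answer: 5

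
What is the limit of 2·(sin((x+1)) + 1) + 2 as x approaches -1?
Direct substitution at x = -1 gives 4.

Final answer: 4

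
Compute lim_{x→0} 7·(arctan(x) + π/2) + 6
Direct substitution at x = 0 gives 6 + 7·π/2.

Final answer: 6 + 7·π/2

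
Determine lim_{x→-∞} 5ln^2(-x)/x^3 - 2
The quotient is an ∞/∞ indeterminate form as x → -∞.
Compare growth rates of the dominant terms (exponentials ≫ polynomials ≫ logarithms), or apply L'Hôpital's rule; the quotient → 0.
Adding the constant: 0 - 2 = -2. Limit = -2.

Final answer: -2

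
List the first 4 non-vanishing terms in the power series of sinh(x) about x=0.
x^7/5040 + x^5/120 + x^3/6 + x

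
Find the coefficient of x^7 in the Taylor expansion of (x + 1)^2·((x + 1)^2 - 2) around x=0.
Expand to order 7: (x + 1)^2·((x + 1)^2 - 2) = x^4 + 4·x^3 + 4·x^2 - 1 + O(x^8).
The coefficient of x^7 is 0.

Final answer: 0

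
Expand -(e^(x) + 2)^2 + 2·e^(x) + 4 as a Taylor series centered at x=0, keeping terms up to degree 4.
-3·x^4/4 - 5·x^3/3 - 3·x^2 - 4·x - 3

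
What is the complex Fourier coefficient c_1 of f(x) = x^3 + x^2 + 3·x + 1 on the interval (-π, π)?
Compute the real Fourier coefficients first: a_1 = -4, b_1 = -6 + 2·π^2.
Then c_1 = (a_1 − i·b_1)/2 = -2 - i·π^2 + 3·i.

Final answer: -2 - i·π^2 + 3·i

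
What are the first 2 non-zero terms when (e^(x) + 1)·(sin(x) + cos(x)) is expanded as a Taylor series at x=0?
3·x + 2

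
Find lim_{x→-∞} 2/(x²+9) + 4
Evaluate the dominant behaviour as x → -∞; each term tends to a finite value or vanishes.
Limit = 4.

Final answer: 4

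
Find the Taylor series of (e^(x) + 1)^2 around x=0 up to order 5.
17·x^5/60 + 3·x^4/4 + 5·x^3/3 + 3·x^2 + 4·x + 4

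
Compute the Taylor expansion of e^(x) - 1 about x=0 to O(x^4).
x^3/6 + x^2/2 + x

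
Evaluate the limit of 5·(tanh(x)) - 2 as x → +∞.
Evaluate the dominant behaviour as x → +∞; each term tends to a finite value or vanishes.
Limit = 3.

Final answer: 3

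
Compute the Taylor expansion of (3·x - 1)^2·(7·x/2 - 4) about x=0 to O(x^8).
63·x^3/2 - 57·x^2 + 55·x/2 - 4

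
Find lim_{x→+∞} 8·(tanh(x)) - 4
Evaluate the dominant behaviour as x → +∞; each term tends to a finite value or vanishes.
Limit = 4.

Final answer: 4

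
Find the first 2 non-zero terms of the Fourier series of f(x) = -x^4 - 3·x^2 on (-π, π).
(-36 + 8·π^2)·cos(x) - π^4/5 - π^2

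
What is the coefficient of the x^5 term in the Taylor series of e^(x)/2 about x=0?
Expand to order 5: e^(x)/2 = x^5/240 + x^4/48 + x^3/12 + x^2/4 + x/2 + 1/2 + O(x^6).
The coefficient of x^5 is 1/240.

Final answer: 1/240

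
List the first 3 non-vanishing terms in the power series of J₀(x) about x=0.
x^4/64 - x^2/4 + 1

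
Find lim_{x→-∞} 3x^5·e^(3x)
This is a 0·∞ indeterminate form at x → -∞.
Rewrite the product as 3x^5 / e^(-3x) (an ∞/∞ form) and apply L'Hôpital, or use the standard hierarchy e^(3|x|) ≫ |x^5| as x → -∞.
The indeterminate product → 0, so the limit = 0.

Final answer: 0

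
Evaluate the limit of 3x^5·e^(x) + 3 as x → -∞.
The product is a 0·∞ indeterminate form at x → -∞.
Rewrite the product as 3x^5 / e^(-x) (an ∞/∞ form) and apply L'Hôpital, or use the standard hierarchy e^(|x|) ≫ |x^5| as x → -∞.
The indeterminate product → 0, so the limit = 3.

Final answer: 3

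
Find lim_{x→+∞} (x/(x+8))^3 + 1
As x → +∞: x/(x+8) = 1/(1 + 8/x) → 1, and the 3rd power of a limit-1 base also → 1; with the additive constant, 1 + 1 = 2.
Limit = 2.

Final answer: 2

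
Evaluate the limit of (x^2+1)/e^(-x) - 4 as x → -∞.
The quotient is an ∞/∞ indeterminate form as x → -∞.
Compare growth rates of the dominant terms (exponentials ≫ polynomials ≫ logarithms), or apply L'Hôpital's rule; the quotient → 0.
Adding the constant: 0 - 4 = -4. Limit = -4.

Final answer: -4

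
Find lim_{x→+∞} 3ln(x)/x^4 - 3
The quotient is an ∞/∞ indeterminate form as x → +∞.
The polynomial denominator x^4 dominates the logarithmic numerator (any positive power of x ≫ ln(x) as x → ∞), so the quotient → 0.
Adding the constant: 0 - 3 = -3. Limit = -3.

Final answer: -3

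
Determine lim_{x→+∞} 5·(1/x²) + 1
Evaluate the dominant behaviour as x → +∞; each term tends to a finite value or vanishes.
Limit = 1.

Final answer: 1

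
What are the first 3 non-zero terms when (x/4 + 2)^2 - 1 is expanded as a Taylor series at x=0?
x^2/16 + x + 3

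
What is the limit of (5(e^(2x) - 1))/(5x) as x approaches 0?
Both numerator and denominator → 0 as x → 0; this is a 0/0 indeterminate form.
Expand each to leading order near x = 0: numerator ~ 10·x, denominator ~ 5·x.
The limit of the ratio is 2.

Final answer: 2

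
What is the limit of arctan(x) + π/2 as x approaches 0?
Direct substitution at x = 0 gives π/2.

Final answer: π/2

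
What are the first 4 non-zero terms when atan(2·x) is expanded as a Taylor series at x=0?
-128·x^7/7 + 32·x^5/5 - 8·x^3/3 + 2·x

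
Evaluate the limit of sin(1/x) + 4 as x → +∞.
Evaluate the dominant behaviour as x → +∞; each term tends to a finite value or vanishes.
Limit = 4.

Final answer: 4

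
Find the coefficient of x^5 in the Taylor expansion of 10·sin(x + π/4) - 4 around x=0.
Expand to order 5: 10·sin(x + π/4) - 4 = √(2)·x^5/24 + 5·√(2)·x^4/24 - 5·√(2)·x^3/6 - 5·√(2)·x^2/2 + 5·√(2)·x - 4 + 5·√(2) + O(x^6).
The coefficient of x^5 is √(2)/24.

Final answer: √(2)/24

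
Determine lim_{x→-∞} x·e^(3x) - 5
The product is a 0·∞ indeterminate form at x → -∞.
Rewrite the product as x / e^(-3x) (an ∞/∞ form) and apply L'Hôpital, or use the standard hierarchy e^(3|x|) ≫ |x| as x → -∞.
The indeterminate product → 0, so the limit = -5.

Final answer: -5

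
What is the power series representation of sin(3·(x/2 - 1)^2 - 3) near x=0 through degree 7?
-1863·x^7/2240 + 315·x^6/128 - 189·x^5/160 - 27·x^4/8 + 9·x^3/2 + 3·x^2/4 - 3·x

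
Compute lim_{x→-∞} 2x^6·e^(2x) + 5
The product is a 0·∞ indeterminate form at x → -∞.
Rewrite the product as 2x^6 / e^(-2x) (an ∞/∞ form) and apply L'Hôpital, or use the standard hierarchy e^(2|x|) ≫ |x^6| as x → -∞.
The indeterminate product → 0, so the limit = 5.

Final answer: 5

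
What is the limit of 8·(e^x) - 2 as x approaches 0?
Direct substitution at x = 0 gives 6.

Final answer: 6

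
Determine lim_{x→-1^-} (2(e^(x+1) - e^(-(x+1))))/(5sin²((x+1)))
Both numerator and denominator → 0 as x → -1^-; this is a 0/0 indeterminate form.
Expand each to leading order near x = -1: numerator ~ 4·(x + 1), denominator ~ 5·(x + 1)^2.
The limit of the ratio is -∞.

Final answer: -∞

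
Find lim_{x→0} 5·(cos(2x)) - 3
Direct substitution at x = 0 gives 2.

Final answer: 2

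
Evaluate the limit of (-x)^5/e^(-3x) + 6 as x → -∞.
The quotient is an ∞/∞ indeterminate form as x → -∞.
Compare growth rates of the dominant terms (exponentials ≫ polynomials ≫ logarithms), or apply L'Hôpital's rule; the quotient → 0.
Adding the constant: 0 + 6 = 6. Limit = 6.

Final answer: 6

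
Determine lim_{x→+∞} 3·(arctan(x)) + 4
Evaluate the dominant behaviour as x → +∞; each term tends to a finite value or vanishes.
Limit = 4 + 3·π/2.

Final answer: 4 + 3·π/2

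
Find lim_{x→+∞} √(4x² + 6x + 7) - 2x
As x → +∞: multiply by the conjugate to get (6x+7)/(√(4x²+6x+7)+2x); the denominator ~ 4x, so the limit is 6/4 = 3/2.
Limit = 3/2.

Final answer: 3/2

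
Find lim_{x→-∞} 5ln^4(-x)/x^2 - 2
The quotient is an ∞/∞ indeterminate form as x → -∞.
Compare growth rates of the dominant terms (exponentials ≫ polynomials ≫ logarithms), or apply L'Hôpital's rule; the quotient → 0.
Adding the constant: 0 - 2 = -2. Limit = -2.

Final answer: -2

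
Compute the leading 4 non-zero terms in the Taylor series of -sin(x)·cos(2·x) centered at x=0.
1093·x^7/5040 - 121·x^5/120 + 13·x^3/6 - x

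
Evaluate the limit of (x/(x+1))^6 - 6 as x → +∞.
As x → +∞: x/(x+1) = 1/(1 + 1/x) → 1, and the 6th power of a limit-1 base also → 1; with the additive constant, 1 - 6 = -5.
Limit = -5.

Final answer: -5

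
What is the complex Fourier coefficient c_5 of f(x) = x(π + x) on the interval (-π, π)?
Compute the real Fourier coefficients first: a_5 = -4/25, b_5 = 2·π/5.
Then c_5 = (a_5 − i·b_5)/2 = -2/25 - i·π/5.

Final answer: -2/25 - i·π/5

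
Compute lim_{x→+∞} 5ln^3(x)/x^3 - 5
The quotient is an ∞/∞ indeterminate form as x → +∞.
The polynomial denominator x^3 dominates the logarithmic numerator (any positive power of x ≫ ln^3(x) as x → ∞), so the quotient → 0.
Adding the constant: 0 - 5 = -5. Limit = -5.

Final answer: -5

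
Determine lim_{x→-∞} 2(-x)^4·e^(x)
This is a 0·∞ indeterminate form at x → -∞.
Rewrite the product as 2(-x)^4 / e^(-x) (an ∞/∞ form) and apply L'Hôpital, or use the standard hierarchy e^(|x|) ≫ |(-x)^4| as x → -∞.
The indeterminate product → 0, so the limit = 0.

Final answer: 0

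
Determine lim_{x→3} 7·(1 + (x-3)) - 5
Direct substitution at x = 3 gives 2.

Final answer: 2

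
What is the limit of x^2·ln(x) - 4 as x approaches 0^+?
The product is a 0·∞ indeterminate form at x → 0⁺.
Rewrite the product as ln(x) / x^(-2) and apply L'Hôpital, or use the standard hierarchy x^(-2) ≫ |ln x| as x → 0⁺.
The indeterminate product → 0, so the limit = -4.

Final answer: -4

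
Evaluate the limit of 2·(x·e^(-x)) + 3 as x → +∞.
Evaluate the dominant behaviour as x → +∞; each term tends to a finite value or vanishes.
Limit = 3.

Final answer: 3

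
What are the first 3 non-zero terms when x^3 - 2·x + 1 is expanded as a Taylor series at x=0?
x^3 - 2·x + 1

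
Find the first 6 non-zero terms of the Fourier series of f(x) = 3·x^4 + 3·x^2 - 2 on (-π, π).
(132 - 24·π^2)·cos(x) + (-6 + 6·π^2)·cos(2·x) + (4/9 - 8·π^2/3)·cos(3·x) + (3/16 + 3·π^2/2)·cos(4·x) + (-24·π^2/25 - 156/625)·cos(5·x) - 2 + π^2 + 3·π^4/5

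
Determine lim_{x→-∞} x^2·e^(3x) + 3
The product is a 0·∞ indeterminate form at x → -∞.
Rewrite the product as x^2 / e^(-3x) (an ∞/∞ form) and apply L'Hôpital, or use the standard hierarchy e^(3|x|) ≫ |x^2| as x → -∞.
The indeterminate product → 0, so the limit = 3.

Final answer: 3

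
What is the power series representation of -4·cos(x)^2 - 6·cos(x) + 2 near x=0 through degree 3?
7·x^2 - 8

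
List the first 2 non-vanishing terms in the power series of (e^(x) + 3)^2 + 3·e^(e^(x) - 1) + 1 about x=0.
11·x + 20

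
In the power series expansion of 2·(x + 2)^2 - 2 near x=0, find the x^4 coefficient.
Expand to order 4: 2·(x + 2)^2 - 2 = 2·x^2 + 8·x + 6 + O(x^5).
The coefficient of x^4 is 0.

Final answer: 0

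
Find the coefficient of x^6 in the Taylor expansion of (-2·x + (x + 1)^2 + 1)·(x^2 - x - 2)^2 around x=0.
Expand to order 6: (-2·x + (x + 1)^2 + 1)·(x^2 - x - 2)^2 = x^6 - 2·x^5 - x^4 - 2·x^2 + 8·x + 8 + O(x^7).
The coefficient of x^6 is 1.

Final answer: 1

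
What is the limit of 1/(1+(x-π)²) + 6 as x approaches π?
Direct substitution at x = π gives 7.

Final answer: 7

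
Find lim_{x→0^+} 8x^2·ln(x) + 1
The product is a 0·∞ indeterminate form at x → 0⁺.
Rewrite the product as 8·ln(x) / x^(-2) and apply L'Hôpital, or use the standard hierarchy x^(-2) ≫ |ln x| as x → 0⁺.
The indeterminate product → 0, so the limit = 1.

Final answer: 1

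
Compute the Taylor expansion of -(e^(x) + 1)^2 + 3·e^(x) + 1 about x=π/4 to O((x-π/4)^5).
-e^(π/2) + e^(π/4) + (-2·e^(π/2) + e^(π/4))·(x - π/4) + (-11·e^(π) - 4·e^(5·π/4) - 9·e^(3·π/4) - e^(π/2) + e^(π/4))·(x - π/4)^2/(2 + 6·e^(π/4) + 2·e^(3·π/4) + 6·e^(π/2)) + (-23·e^(π) - 8·e^(5·π/4) - 21·e^(3·π/4) - 5·e^(π/2) + e^(π/4))·(x - π/4)^3/(6 + 18·e^(π/4) + 6·e^(3·π/4) + 18·e^(π/2)) + (-47·e^(π) - 16·e^(5·π/4) - 45·e^(3·π/4) - 13·e^(π/2) + e^(π/4))·(x - π/4)^4/(24 + 72·e^(π/4) + 24·e^(3·π/4) + 72·e^(π/2))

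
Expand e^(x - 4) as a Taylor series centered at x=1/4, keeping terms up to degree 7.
e^(-15/4) + e^(-15/4)·(x - 1/4) + e^(-15/4)·(x - 1/4)^2/2 + e^(-15/4)·(x - 1/4)^3/6 + e^(-15/4)·(x - 1/4)^4/24 + e^(-15/4)·(x - 1/4)^5/120 + e^(-15/4)·(x - 1/4)^6/720 + e^(-15/4)·(x - 1/4)^7/5040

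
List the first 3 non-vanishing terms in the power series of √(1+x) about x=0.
-x^2/8 + x/2 + 1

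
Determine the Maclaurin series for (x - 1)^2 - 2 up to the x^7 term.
x^2 - 2·x - 1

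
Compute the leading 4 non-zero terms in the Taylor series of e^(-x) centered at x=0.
-x^3/6 + x^2/2 - x + 1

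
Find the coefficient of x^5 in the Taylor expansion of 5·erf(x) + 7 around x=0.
Expand to order 5: 5·erf(x) + 7 = x^5/√(π) - 10·x^3/(3·√(π)) + 10·x/√(π) + 7 + O(x^6).
The coefficient of x^5 is 1/√(π).

Final answer: 1/√(π)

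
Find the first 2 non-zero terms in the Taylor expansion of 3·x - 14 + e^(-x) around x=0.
2·x - 13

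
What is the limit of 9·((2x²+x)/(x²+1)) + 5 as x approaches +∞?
Evaluate the dominant behaviour as x → +∞; each term tends to a finite value or vanishes.
Limit = 23.

Final answer: 23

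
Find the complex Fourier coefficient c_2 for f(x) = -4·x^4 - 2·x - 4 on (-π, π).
Compute the real Fourier coefficients first: a_2 = 12 - 8·π^2, b_2 = 2.
Then c_2 = (a_2 − i·b_2)/2 = -4·π^2 + 6 - i.

Final answer: -4·π^2 + 6 - i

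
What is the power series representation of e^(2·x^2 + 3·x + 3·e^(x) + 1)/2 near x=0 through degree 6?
32213·x^6·e^(4)/160 + 9563·x^5·e^(4)/80 + 505·x^4·e^(4)/8 + 115·x^3·e^(4)/4 + 43·x^2·e^(4)/4 + 3·x·e^(4) + e^(4)/2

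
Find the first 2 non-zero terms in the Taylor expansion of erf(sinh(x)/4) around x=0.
7·x^3/(96·√(π)) + x/(2·√(π))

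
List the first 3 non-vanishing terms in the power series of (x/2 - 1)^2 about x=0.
x^2/4 - x + 1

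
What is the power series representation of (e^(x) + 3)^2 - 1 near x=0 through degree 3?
7·x^3/3 + 5·x^2 + 8·x + 15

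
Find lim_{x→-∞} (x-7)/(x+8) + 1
Evaluate the dominant behaviour as x → -∞; each term tends to a finite value or vanishes.
Limit = 2.

Final answer: 2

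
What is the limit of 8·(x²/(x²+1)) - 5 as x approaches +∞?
Evaluate the dominant behaviour as x → +∞; each term tends to a finite value or vanishes.
Limit = 3.

Final answer: 3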